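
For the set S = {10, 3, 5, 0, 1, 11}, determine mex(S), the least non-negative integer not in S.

2

The values 0, 1 are all present; 2 is the first non-negative integer missing from the set.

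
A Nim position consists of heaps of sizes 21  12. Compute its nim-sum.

25

Compute the nim-sum pairwise:
21 ⊕ 12 = 25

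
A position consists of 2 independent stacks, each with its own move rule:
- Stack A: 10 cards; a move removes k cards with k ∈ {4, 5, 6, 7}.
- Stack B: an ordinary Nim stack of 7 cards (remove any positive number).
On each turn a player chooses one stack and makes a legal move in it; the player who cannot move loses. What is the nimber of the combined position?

5

Build the Grundy sequence for stack A with g(k) = mex{g(k−s) : s ∈ {4, 5, 6, 7}, s ≤ k}:
k:     0  1  2  3  4  5  6  7  8  9 10
g(k):  0  0  0  0  1  1  1  1  2  2  2
So g(10) = 2.
Stack B is a plain Nim stack of size 7, so its Grundy value is 7.
The value of a disjunctive sum is the nim-sum of the parts.
Combined value = 2 XOR 7 = 5.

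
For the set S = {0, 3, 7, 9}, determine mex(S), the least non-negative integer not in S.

1

0 is in the set but 1 is not, so the mex is 1.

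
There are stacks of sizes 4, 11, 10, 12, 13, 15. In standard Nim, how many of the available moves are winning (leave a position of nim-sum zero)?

5

Nim-sum: 4 ^ 11 ^ 10 ^ 12 ^ 13 ^ 15 = 11.
The overall nim-sum is X = 11. A stack of size p has a winning move iff p XOR X < p (reduce it to p XOR X).
  4: 4 XOR 11 = 15 ≥ 4 — no move.
  11: 11 XOR 11 = 0 < 11 — winning move (to 0).
  10: 10 XOR 11 = 1 < 10 — winning move (to 1).
  12: 12 XOR 11 = 7 < 12 — winning move (to 7).
  13: 13 XOR 11 = 6 < 13 — winning move (to 6).
  15: 15 XOR 11 = 4 < 15 — winning move (to 4).
That gives 5 winning moves.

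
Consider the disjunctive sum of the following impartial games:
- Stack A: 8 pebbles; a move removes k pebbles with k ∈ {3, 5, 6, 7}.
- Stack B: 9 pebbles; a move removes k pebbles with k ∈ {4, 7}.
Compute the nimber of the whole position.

0

For stack A, compute g(0), g(1), … with moves {3, 5, 6, 7}:
g(0) = mex{} = 0
g(1) = mex{} = 0
g(2) = mex{} = 0
g(3) = mex{0} = 1
g(4) = mex{0} = 1
g(5) = mex{0} = 1
g(6) = mex{0,1} = 2
g(7) = mex{0,1} = 2
g(8) = mex{0,1} = 2
So g(8) = 2.
Build the Grundy sequence for stack B with g(k) = mex{g(k−s) : s ∈ {4, 7}, s ≤ k}:
k:     0  1  2  3  4  5  6  7  8  9
g(k):  0  0  0  0  1  1  1  1  2  2
So g(9) = 2.
By the Sprague-Grundy theorem, the Grundy value of a sum of independent games is the XOR of the component values.
Combined value = 2 ⊕ 2 = 0.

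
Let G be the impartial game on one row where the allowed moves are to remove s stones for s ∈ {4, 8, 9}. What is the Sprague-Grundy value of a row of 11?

2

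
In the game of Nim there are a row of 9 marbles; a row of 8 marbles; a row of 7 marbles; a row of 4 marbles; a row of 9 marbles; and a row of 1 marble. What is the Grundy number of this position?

10

Compute the nim-sum pairwise:
9 XOR 8 = 1
1 XOR 7 = 6
6 XOR 4 = 2
2 XOR 9 = 11
11 XOR 1 = 10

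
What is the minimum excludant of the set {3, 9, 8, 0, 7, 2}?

1

0 is in the set but 1 is not, so the mex is 1.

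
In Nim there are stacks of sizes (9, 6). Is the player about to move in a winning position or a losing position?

Nim-sum: 9 ⊕ 6 = 15.
The nim-sum is 15 ≠ 0, so this is an N-position: the player to move can win.

Winning position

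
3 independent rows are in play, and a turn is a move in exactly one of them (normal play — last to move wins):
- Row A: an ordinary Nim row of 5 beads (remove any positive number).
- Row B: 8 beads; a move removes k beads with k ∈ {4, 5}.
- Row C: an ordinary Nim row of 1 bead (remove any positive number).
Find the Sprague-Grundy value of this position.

6

Row A is a plain Nim row of size 5, so its Grundy value is 5.
For row B, compute g(0), g(1), … with moves {4, 5}:
k:     0  1  2  3  4  5  6  7  8
g(k):  0  0  0  0  1  1  1  1  2
So g(8) = 2.
Row C is a plain Nim row of size 1, so its Grundy value is 1.
By the Sprague-Grundy theorem, the Grundy value of a sum of independent games is the XOR of the component values.
Combined value = 5 ⊕ 2 ⊕ 1 = 6.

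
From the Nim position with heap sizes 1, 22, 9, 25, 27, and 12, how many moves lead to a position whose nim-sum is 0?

3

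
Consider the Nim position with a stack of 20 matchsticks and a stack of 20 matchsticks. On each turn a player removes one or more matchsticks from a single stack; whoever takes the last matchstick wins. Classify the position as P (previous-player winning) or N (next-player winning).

In binary:
  10100  (20)
  10100  (20)
  -----
  00000  (0)
The nim-sum is 0, so this is a P-position: the player to move is in a losing position under optimal play.

P-position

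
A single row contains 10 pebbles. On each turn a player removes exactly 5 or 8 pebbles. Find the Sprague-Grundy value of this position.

2

Build the Grundy sequence with g(k) = mex{g(k−s) : s ∈ {5, 8}, s ≤ k}:
k:     0  1  2  3  4  5  6  7  8  9 10
g(k):  0  0  0  0  0  1  1  1  1  1  2
So g(10) = 2.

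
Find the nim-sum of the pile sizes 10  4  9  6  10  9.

In binary:
  1010  (10)
  0100  (4)
  1001  (9)
  0110  (6)
  1010  (10)
  1001  (9)
  ----
  0010  (2)

2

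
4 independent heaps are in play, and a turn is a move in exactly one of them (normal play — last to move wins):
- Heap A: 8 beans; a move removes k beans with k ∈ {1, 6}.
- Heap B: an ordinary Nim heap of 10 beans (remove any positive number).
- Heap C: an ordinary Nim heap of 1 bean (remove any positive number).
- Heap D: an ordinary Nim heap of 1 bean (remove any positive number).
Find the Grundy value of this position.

Grundy values for heap A (subtraction set {1, 6}):
g(0) = mex{} = 0
g(1) = mex{0} = 1
g(2) = mex{1} = 0
g(3) = mex{0} = 1
g(4) = mex{1} = 0
g(5) = mex{0} = 1
g(6) = mex{0,1} = 2
g(7) = mex{1,2} = 0
g(8) = mex{0} = 1
So g(8) = 1.
Heap B is a plain Nim heap of size 10, so its Grundy value is 10.
Heap C is a plain Nim heap of size 1, so its Grundy value is 1.
Heap D is a plain Nim heap of size 1, so its Grundy value is 1.
By the Sprague-Grundy theorem, the Grundy value of a sum of independent games is the XOR of the component values.
Combined value = 1 XOR 10 XOR 1 XOR 1 = 11.

11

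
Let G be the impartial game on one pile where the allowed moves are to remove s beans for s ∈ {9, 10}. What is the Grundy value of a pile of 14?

1

Grundy values for subtraction set {9, 10}:
k:     0  1  2  3  4  5  6  7  8  9 10 11 12 13 14
g(k):  0  0  0  0  0  0  0  0  0  1  1  1  1  1  1
So g(14) = 1.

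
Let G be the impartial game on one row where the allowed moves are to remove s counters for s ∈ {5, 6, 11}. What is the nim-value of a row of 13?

Grundy values for subtraction set {5, 6, 11}:
k:     0  1  2  3  4  5  6  7  8  9 10 11 12 13
g(k):  0  0  0  0  0  1  1  1  1  1  2  2  2  2
So g(13) = 2.

2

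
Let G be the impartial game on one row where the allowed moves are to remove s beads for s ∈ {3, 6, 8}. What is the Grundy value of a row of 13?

0

Grundy values for subtraction set {3, 6, 8}:
g(0) = mex{} = 0
g(1) = mex{} = 0
g(2) = mex{} = 0
g(3) = mex{0} = 1
g(4) = mex{0} = 1
g(5) = mex{0} = 1
g(6) = mex{0,1} = 2
g(7) = mex{0,1} = 2
g(8) = mex{0,1} = 2
g(9) = mex{0,1,2} = 3
g(10) = mex{0,1,2} = 3
g(11) = mex{1,2} = 0
g(12) = mex{1,2,3} = 0
g(13) = mex{1,2,3} = 0
So g(13) = 0.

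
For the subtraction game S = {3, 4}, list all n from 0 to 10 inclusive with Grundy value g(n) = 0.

Build the Grundy sequence with g(k) = mex{g(k−s) : s ∈ {3, 4}, s ≤ k}:
k:     0  1  2  3  4  5  6  7  8  9 10
g(k):  0  0  0  1  1  1  2  0  0  0  1
The P-positions (g = 0) in 0..10 are 0, 1, 2, 7, 8, 9.

0, 1, 2, 7, 8, 9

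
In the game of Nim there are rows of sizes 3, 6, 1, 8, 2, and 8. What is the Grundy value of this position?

6

Bitwise XOR of the heap sizes:
  0011  (3)
  0110  (6)
  0001  (1)
  1000  (8)
  0010  (2)
  1000  (8)
  ----
  0110  (6)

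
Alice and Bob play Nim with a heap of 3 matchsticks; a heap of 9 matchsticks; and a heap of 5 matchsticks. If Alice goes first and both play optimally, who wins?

Nim-sum: 3 ^ 9 ^ 5 = 15.
The nim-sum is 15 ≠ 0, so this is an N-position: the player to move can win; Alice has a winning move.

Alice wins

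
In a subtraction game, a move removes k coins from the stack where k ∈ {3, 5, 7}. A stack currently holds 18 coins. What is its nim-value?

Grundy values for subtraction set {3, 5, 7}:
k:     0  1  2  3  4  5  6  7  8  9 10 11 12 13 14 15 16 17 18
g(k):  0  0  0  1  1  1  2  2  2  3  0  0  0  1  1  1  2  2  2
So g(18) = 2.

2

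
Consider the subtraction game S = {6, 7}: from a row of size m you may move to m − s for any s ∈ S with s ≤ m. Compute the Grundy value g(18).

0

Compute g(0), g(1), … for moves {6, 7}:
k:     0  1  2  3  4  5  6  7  8  9 10 11 12 13 14 15 16 17 18
g(k):  0  0  0  0  0  0  1  1  1  1  1  1  2  0  0  0  0  0  0
So g(18) = 0.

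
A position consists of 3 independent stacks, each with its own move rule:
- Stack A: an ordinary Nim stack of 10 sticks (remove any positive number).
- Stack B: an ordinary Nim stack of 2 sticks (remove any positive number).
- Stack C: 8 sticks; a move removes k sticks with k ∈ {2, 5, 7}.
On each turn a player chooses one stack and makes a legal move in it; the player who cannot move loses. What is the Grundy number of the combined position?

10

Stack A is a plain Nim stack of size 10, so its Grundy value is 10.
Stack B is a plain Nim stack of size 2, so its Grundy value is 2.
For stack C, compute g(0), g(1), … with moves {2, 5, 7}:
k:     0  1  2  3  4  5  6  7  8
g(k):  0  0  1  1  0  2  1  3  2
So g(8) = 2.
By the Sprague-Grundy theorem, the Grundy value of a sum of independent games is the XOR of the component values.
Combined value = 10 XOR 2 XOR 2 = 10.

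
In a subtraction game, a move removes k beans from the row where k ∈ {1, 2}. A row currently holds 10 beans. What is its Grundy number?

1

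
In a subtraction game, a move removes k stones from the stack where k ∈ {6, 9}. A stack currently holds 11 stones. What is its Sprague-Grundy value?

1

Build the Grundy sequence with g(k) = mex{g(k−s) : s ∈ {6, 9}, s ≤ k}:
g(0) = mex{} = 0
g(1) = mex{} = 0
g(2) = mex{} = 0
g(3) = mex{} = 0
g(4) = mex{} = 0
g(5) = mex{} = 0
g(6) = mex{0} = 1
g(7) = mex{0} = 1
g(8) = mex{0} = 1
g(9) = mex{0} = 1
g(10) = mex{0} = 1
g(11) = mex{0} = 1
So g(11) = 1.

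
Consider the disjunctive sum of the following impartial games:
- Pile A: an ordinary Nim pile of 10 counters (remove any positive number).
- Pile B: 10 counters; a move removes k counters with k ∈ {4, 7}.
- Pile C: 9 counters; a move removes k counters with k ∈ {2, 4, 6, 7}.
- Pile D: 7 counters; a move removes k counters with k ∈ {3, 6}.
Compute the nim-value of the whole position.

Pile A is a plain Nim pile of size 10, so its Grundy value is 10.
For pile B, compute g(0), g(1), … with moves {4, 7}:
k:     0  1  2  3  4  5  6  7  8  9 10
g(k):  0  0  0  0  1  1  1  1  2  2  2
So g(10) = 2.
Build the Grundy sequence for pile C with g(k) = mex{g(k−s) : s ∈ {2, 4, 6, 7}, s ≤ k}:
k:     0  1  2  3  4  5  6  7  8  9
g(k):  0  0  1  1  2  2  3  3  4  0
So g(9) = 0.
For pile D, compute g(0), g(1), … with moves {3, 6}:
g(0) = mex{} = 0
g(1) = mex{} = 0
g(2) = mex{} = 0
g(3) = mex{0} = 1
g(4) = mex{0} = 1
g(5) = mex{0} = 1
g(6) = mex{0,1} = 2
g(7) = mex{0,1} = 2
So g(7) = 2.
By the Sprague-Grundy theorem, the Grundy value of a sum of independent games is the XOR of the component values.
Combined value = 10 ⊕ 2 ⊕ 0 ⊕ 2 = 10.

10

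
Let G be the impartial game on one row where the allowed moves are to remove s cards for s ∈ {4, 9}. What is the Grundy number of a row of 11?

2

Grundy values for subtraction set {4, 9}:
g(0) = mex{} = 0
g(1) = mex{} = 0
g(2) = mex{} = 0
g(3) = mex{} = 0
g(4) = mex{0} = 1
g(5) = mex{0} = 1
g(6) = mex{0} = 1
g(7) = mex{0} = 1
g(8) = mex{1} = 0
g(9) = mex{0,1} = 2
g(10) = mex{0,1} = 2
g(11) = mex{0,1} = 2
So g(11) = 2.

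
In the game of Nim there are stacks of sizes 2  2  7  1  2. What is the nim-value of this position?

Nim-sum: 2 ⊕ 2 ⊕ 7 ⊕ 1 ⊕ 2 = 4.

4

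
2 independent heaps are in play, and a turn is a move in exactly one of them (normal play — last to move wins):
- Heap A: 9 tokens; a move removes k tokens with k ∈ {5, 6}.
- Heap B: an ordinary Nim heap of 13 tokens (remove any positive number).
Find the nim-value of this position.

Grundy values for heap A (subtraction set {5, 6}):
k:     0  1  2  3  4  5  6  7  8  9
g(k):  0  0  0  0  0  1  1  1  1  1
So g(9) = 1.
Heap B is a plain Nim heap of size 13, so its Grundy value is 13.
By the Sprague-Grundy theorem, the Grundy value of a sum of independent games is the XOR of the component values.
Combined value = 1 XOR 13 = 12.

12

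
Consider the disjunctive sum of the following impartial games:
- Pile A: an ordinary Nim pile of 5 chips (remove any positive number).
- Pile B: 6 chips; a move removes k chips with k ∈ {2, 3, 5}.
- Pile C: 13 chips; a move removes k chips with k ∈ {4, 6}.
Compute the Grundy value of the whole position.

6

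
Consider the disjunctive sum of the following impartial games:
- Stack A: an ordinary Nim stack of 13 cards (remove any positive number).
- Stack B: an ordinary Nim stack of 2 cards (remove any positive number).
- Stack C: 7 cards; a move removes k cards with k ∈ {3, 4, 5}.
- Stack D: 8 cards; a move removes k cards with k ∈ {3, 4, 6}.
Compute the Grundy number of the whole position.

Stack A is a plain Nim stack of size 13, so its Grundy value is 13.
Stack B is a plain Nim stack of size 2, so its Grundy value is 2.
Grundy values for stack C (subtraction set {3, 4, 5}):
k:     0  1  2  3  4  5  6  7
g(k):  0  0  0  1  1  1  2  2
So g(7) = 2.
Build the Grundy sequence for stack D with g(k) = mex{g(k−s) : s ∈ {3, 4, 6}, s ≤ k}:
g(0) = mex{} = 0
g(1) = mex{} = 0
g(2) = mex{} = 0
g(3) = mex{0} = 1
g(4) = mex{0} = 1
g(5) = mex{0} = 1
g(6) = mex{0,1} = 2
g(7) = mex{0,1} = 2
g(8) = mex{0,1} = 2
So g(8) = 2.
The value of a disjunctive sum is the nim-sum of the parts.
Combined value = 13 ⊕ 2 ⊕ 2 ⊕ 2 = 15.

15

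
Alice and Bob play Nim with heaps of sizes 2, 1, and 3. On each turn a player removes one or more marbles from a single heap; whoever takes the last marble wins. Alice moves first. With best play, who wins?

In binary:
  10  (2)
  01  (1)
  11  (3)
  --
  00  (0)
The nim-sum is 0, so this is a P-position: the player to move is in a losing position under optimal play; Alice is about to move from it and so loses — Bob wins.

Bob wins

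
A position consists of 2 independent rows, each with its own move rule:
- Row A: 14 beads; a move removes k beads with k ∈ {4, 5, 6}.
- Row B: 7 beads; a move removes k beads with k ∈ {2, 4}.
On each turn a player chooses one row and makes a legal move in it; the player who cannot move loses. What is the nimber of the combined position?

Build the Grundy sequence for row A with g(k) = mex{g(k−s) : s ∈ {4, 5, 6}, s ≤ k}:
k:     0  1  2  3  4  5  6  7  8  9 10 11 12 13 14
g(k):  0  0  0  0  1  1  1  1  2  2  0  0  0  0  1
So g(14) = 1.
Build the Grundy sequence for row B with g(k) = mex{g(k−s) : s ∈ {2, 4}, s ≤ k}:
k:     0  1  2  3  4  5  6  7
g(k):  0  0  1  1  2  2  0  0
So g(7) = 0.
The value of a disjunctive sum is the nim-sum of the parts.
Combined value = 1 XOR 0 = 1.

1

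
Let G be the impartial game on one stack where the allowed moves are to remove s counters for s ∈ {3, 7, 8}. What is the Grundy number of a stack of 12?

Compute g(0), g(1), … for moves {3, 7, 8}:
k:     0  1  2  3  4  5  6  7  8  9 10 11 12
g(k):  0  0  0  1  1  1  0  2  2  1  3  0  0
So g(12) = 0.

0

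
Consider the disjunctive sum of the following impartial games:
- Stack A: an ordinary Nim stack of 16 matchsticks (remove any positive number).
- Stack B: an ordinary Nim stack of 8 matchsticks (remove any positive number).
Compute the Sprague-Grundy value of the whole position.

24

Stack A is a plain Nim stack of size 16, so its Grundy value is 16.
Stack B is a plain Nim stack of size 8, so its Grundy value is 8.
The value of a disjunctive sum is the nim-sum of the parts.
Combined value = 16 XOR 8 = 24.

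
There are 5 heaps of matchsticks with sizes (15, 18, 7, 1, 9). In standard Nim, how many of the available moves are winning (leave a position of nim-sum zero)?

Compute the nim-sum pairwise:
15 ^ 18 = 29
29 ^ 7 = 26
26 ^ 1 = 27
27 ^ 9 = 18
The overall nim-sum is X = 18. A heap of size p has a winning move iff p XOR X < p (reduce it to p XOR X).
  15: 15 XOR 18 = 29 ≥ 15 — no move.
  18: 18 XOR 18 = 0 < 18 — winning move (to 0).
  7: 7 XOR 18 = 21 ≥ 7 — no move.
  1: 1 XOR 18 = 19 ≥ 1 — no move.
  9: 9 XOR 18 = 27 ≥ 9 — no move.
That gives 1 winning move.

1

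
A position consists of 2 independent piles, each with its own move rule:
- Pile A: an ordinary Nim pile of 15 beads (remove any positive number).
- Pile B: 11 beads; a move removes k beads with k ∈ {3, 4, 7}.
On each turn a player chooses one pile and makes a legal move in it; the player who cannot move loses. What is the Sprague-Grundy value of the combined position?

15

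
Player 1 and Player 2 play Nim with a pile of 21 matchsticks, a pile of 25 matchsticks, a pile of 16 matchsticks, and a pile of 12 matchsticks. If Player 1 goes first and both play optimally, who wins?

Player 1 wins

Nim-sum: 21 ⊕ 25 ⊕ 16 ⊕ 12 = 16.
The nim-sum is 16 ≠ 0, so this is an N-position: the player to move can win; Player 1 has a winning move.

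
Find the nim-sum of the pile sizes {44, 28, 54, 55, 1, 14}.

In binary:
  101100  (44)
  011100  (28)
  110110  (54)
  110111  (55)
  000001  (1)
  001110  (14)
  ------
  111110  (62)

62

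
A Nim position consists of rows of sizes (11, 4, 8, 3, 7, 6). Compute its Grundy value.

5

Bitwise XOR of the heap sizes:
  1011  (11)
  0100  (4)
  1000  (8)
  0011  (3)
  0111  (7)
  0110  (6)
  ----
  0101  (5)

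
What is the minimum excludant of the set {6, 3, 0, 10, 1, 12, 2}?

4

The values 0, 1, 2, 3 are all present; 4 is the first non-negative integer missing from the set.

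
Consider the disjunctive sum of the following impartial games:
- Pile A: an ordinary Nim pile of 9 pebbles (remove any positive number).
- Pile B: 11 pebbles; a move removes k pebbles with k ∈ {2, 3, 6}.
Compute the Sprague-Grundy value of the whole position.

8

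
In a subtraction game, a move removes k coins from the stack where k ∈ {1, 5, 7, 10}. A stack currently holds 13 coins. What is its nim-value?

Compute g(0), g(1), … for moves {1, 5, 7, 10}:
g(0) = mex{} = 0
g(1) = mex{0} = 1
g(2) = mex{1} = 0
g(3) = mex{0} = 1
g(4) = mex{1} = 0
g(5) = mex{0} = 1
g(6) = mex{1} = 0
g(7) = mex{0} = 1
g(8) = mex{1} = 0
g(9) = mex{0} = 1
g(10) = mex{0,1} = 2
g(11) = mex{0,1,2} = 3
g(12) = mex{0,1,3} = 2
g(13) = mex{0,1,2} = 3
So g(13) = 3.

3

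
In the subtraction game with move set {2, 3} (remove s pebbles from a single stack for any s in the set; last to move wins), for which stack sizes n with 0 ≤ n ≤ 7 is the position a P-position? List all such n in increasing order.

0, 1, 5, 6

Grundy values for subtraction set {2, 3}:
g(0) = mex{} = 0
g(1) = mex{} = 0
g(2) = mex{0} = 1
g(3) = mex{0} = 1
g(4) = mex{0,1} = 2
g(5) = mex{1} = 0
g(6) = mex{1,2} = 0
g(7) = mex{0,2} = 1
The P-positions (g = 0) in 0..7 are 0, 1, 5, 6.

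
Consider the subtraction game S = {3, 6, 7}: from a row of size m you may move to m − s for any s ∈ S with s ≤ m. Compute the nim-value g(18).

Grundy values for subtraction set {3, 6, 7}:
k:     0  1  2  3  4  5  6  7  8  9 10 11 12 13 14 15 16 17 18
g(k):  0  0  0  1  1  1  2  2  2  3  0  0  0  1  1  1  2  2  2
So g(18) = 2.

2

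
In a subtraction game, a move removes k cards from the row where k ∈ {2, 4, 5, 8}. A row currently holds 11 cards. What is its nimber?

2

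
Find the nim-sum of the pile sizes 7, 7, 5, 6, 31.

28

Nim-sum: 7 ^ 7 ^ 5 ^ 6 ^ 31 = 28.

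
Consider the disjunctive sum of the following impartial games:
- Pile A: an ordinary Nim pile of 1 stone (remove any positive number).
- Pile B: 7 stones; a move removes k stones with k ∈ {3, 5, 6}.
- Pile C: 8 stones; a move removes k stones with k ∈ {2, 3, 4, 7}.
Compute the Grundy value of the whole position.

2

Pile A is a plain Nim pile of size 1, so its Grundy value is 1.
For pile B, compute g(0), g(1), … with moves {3, 5, 6}:
g(0) = mex{} = 0
g(1) = mex{} = 0
g(2) = mex{} = 0
g(3) = mex{0} = 1
g(4) = mex{0} = 1
g(5) = mex{0} = 1
g(6) = mex{0,1} = 2
g(7) = mex{0,1} = 2
So g(7) = 2.
For pile C, compute g(0), g(1), … with moves {2, 3, 4, 7}:
g(0) = mex{} = 0
g(1) = mex{} = 0
g(2) = mex{0} = 1
g(3) = mex{0} = 1
g(4) = mex{0,1} = 2
g(5) = mex{0,1} = 2
g(6) = mex{1,2} = 0
g(7) = mex{0,1,2} = 3
g(8) = mex{0,2} = 1
So g(8) = 1.
The value of a disjunctive sum is the nim-sum of the parts.
Combined value = 1 XOR 2 XOR 1 = 2.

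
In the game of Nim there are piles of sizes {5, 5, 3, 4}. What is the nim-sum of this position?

Bitwise XOR of the heap sizes:
  101  (5)
  101  (5)
  011  (3)
  100  (4)
  ---
  111  (7)

7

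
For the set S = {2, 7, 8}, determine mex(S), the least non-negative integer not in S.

0 is not in the set, so the mex is 0.

0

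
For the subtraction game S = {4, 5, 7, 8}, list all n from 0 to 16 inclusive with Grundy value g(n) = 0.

0, 1, 2, 3, 12, 13, 14, 15

Grundy values for subtraction set {4, 5, 7, 8}:
k:     0  1  2  3  4  5  6  7  8  9 10 11 12 13 14 15 16
g(k):  0  0  0  0  1  1  1  1  2  2  2  2  0  0  0  0  1
The P-positions (g = 0) in 0..16 are 0, 1, 2, 3, 12, 13, 14, 15.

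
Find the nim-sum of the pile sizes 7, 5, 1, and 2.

1

Bitwise XOR of the heap sizes:
  111  (7)
  101  (5)
  001  (1)
  010  (2)
  ---
  001  (1)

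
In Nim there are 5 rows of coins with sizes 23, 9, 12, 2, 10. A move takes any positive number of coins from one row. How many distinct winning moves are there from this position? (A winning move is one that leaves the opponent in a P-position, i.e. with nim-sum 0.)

In binary:
  10111  (23)
  01001  (9)
  01100  (12)
  00010  (2)
  01010  (10)
  -----
  11010  (26)
The overall nim-sum is X = 26. A row of size p has a winning move iff p XOR X < p (reduce it to p XOR X).
  23: 23 XOR 26 = 13 < 23 — winning move (to 13).
  9: 9 XOR 26 = 19 ≥ 9 — no move.
  12: 12 XOR 26 = 22 ≥ 12 — no move.
  2: 2 XOR 26 = 24 ≥ 2 — no move.
  10: 10 XOR 26 = 16 ≥ 10 — no move.
That gives 1 winning move.

1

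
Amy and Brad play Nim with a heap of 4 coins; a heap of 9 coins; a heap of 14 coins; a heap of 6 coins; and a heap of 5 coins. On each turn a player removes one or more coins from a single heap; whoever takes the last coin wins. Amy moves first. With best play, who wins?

Nim-sum: 4 ⊕ 9 ⊕ 14 ⊕ 6 ⊕ 5 = 0.
The nim-sum is 0, so this is a P-position: the player to move is in a losing position under optimal play; Amy is about to move from it and so loses — Brad wins.

Brad wins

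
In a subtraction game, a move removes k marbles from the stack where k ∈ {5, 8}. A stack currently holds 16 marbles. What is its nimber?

0

Grundy values for subtraction set {5, 8}:
k:     0  1  2  3  4  5  6  7  8  9 10 11 12 13 14 15 16
g(k):  0  0  0  0  0  1  1  1  1  1  2  2  2  0  0  0  0
So g(16) = 0.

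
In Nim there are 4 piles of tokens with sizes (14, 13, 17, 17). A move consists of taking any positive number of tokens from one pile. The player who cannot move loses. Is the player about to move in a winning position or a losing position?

Nim-sum: 14 ⊕ 13 ⊕ 17 ⊕ 17 = 3.
The nim-sum is 3 ≠ 0, so this is an N-position: the player to move can win.

Winning position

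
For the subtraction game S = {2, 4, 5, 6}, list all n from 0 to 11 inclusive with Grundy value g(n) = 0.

0, 1, 8, 9

Compute g(0), g(1), … for moves {2, 4, 5, 6}:
k:     0  1  2  3  4  5  6  7  8  9 10 11
g(k):  0  0  1  1  2  2  3  3  0  0  1  1
The P-positions (g = 0) in 0..11 are 0, 1, 8, 9.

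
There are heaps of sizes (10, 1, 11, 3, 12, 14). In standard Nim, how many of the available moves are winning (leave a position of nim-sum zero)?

3

In binary:
  1010  (10)
  0001  (1)
  1011  (11)
  0011  (3)
  1100  (12)
  1110  (14)
  ----
  0001  (1)
The overall nim-sum is X = 1. A heap of size p has a winning move iff p XOR X < p (reduce it to p XOR X).
  10: 10 XOR 1 = 11 ≥ 10 — no move.
  1: 1 XOR 1 = 0 < 1 — winning move (to 0).
  11: 11 XOR 1 = 10 < 11 — winning move (to 10).
  3: 3 XOR 1 = 2 < 3 — winning move (to 2).
  12: 12 XOR 1 = 13 ≥ 12 — no move.
  14: 14 XOR 1 = 15 ≥ 14 — no move.
That gives 3 winning moves.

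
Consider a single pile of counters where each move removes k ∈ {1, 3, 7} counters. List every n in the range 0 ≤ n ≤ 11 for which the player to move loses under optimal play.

0, 2, 4, 6, 8, 10

Build the Grundy sequence with g(k) = mex{g(k−s) : s ∈ {1, 3, 7}, s ≤ k}:
k:     0  1  2  3  4  5  6  7  8  9 10 11
g(k):  0  1  0  1  0  1  0  1  0  1  0  1
The P-positions (g = 0) in 0..11 are 0, 2, 4, 6, 8, 10.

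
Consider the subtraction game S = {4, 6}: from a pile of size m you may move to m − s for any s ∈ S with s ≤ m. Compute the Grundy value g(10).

0

Build the Grundy sequence with g(k) = mex{g(k−s) : s ∈ {4, 6}, s ≤ k}:
k:     0  1  2  3  4  5  6  7  8  9 10
g(k):  0  0  0  0  1  1  1  1  2  2  0
So g(10) = 0.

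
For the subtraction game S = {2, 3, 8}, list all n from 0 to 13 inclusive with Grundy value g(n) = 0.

0, 1, 5, 6, 10, 11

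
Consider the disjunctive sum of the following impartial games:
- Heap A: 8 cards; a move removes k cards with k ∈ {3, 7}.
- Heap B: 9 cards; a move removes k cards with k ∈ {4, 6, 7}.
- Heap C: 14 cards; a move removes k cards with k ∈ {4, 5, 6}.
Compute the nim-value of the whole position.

For heap A, compute g(0), g(1), … with moves {3, 7}:
k:     0  1  2  3  4  5  6  7  8
g(k):  0  0  0  1  1  1  0  2  2
So g(8) = 2.
For heap B, compute g(0), g(1), … with moves {4, 6, 7}:
g(0) = mex{} = 0
g(1) = mex{} = 0
g(2) = mex{} = 0
g(3) = mex{} = 0
g(4) = mex{0} = 1
g(5) = mex{0} = 1
g(6) = mex{0} = 1
g(7) = mex{0} = 1
g(8) = mex{0,1} = 2
g(9) = mex{0,1} = 2
So g(9) = 2.
Grundy values for heap C (subtraction set {4, 5, 6}):
k:     0  1  2  3  4  5  6  7  8  9 10 11 12 13 14
g(k):  0  0  0  0  1  1  1  1  2  2  0  0  0  0  1
So g(14) = 1.
By the Sprague-Grundy theorem, the Grundy value of a sum of independent games is the XOR of the component values.
Combined value = 2 ⊕ 2 ⊕ 1 = 1.

1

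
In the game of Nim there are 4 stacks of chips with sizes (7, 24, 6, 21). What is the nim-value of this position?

12

Compute the nim-sum pairwise:
7 ^ 24 = 31
31 ^ 6 = 25
25 ^ 21 = 12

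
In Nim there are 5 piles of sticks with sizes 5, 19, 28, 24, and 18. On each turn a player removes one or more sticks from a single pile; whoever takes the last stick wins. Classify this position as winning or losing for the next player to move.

Losing position

In binary:
  00101  (5)
  10011  (19)
  11100  (28)
  11000  (24)
  10010  (18)
  -----
  00000  (0)
The nim-sum is 0, so this is a P-position: the player to move is in a losing position under optimal play.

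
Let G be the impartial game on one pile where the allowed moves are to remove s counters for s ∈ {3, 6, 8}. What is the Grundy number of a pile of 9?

3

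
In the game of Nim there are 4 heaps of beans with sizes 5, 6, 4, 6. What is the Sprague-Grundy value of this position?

1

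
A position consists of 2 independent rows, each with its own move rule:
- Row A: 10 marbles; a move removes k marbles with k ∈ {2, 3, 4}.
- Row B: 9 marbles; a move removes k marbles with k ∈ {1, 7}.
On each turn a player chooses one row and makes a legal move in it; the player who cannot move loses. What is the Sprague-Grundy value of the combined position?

Build the Grundy sequence for row A with g(k) = mex{g(k−s) : s ∈ {2, 3, 4}, s ≤ k}:
k:     0  1  2  3  4  5  6  7  8  9 10
g(k):  0  0  1  1  2  2  0  0  1  1  2
So g(10) = 2.
Build the Grundy sequence for row B with g(k) = mex{g(k−s) : s ∈ {1, 7}, s ≤ k}:
k:     0  1  2  3  4  5  6  7  8  9
g(k):  0  1  0  1  0  1  0  1  0  1
So g(9) = 1.
The value of a disjunctive sum is the nim-sum of the parts.
Combined value = 2 XOR 1 = 3.

3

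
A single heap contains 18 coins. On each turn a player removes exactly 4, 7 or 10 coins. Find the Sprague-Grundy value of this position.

1

Grundy values for subtraction set {4, 7, 10}:
k:     0  1  2  3  4  5  6  7  8  9 10 11 12 13 14 15 16 17 18
g(k):  0  0  0  0  1  1  1  1  2  2  2  2  3  3  0  0  0  0  1
So g(18) = 1.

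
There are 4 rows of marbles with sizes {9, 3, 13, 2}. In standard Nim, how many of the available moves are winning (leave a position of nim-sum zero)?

1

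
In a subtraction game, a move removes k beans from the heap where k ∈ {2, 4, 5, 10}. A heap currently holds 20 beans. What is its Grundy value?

Build the Grundy sequence with g(k) = mex{g(k−s) : s ∈ {2, 4, 5, 10}, s ≤ k}:
k:     0  1  2  3  4  5  6  7  8  9 10 11 12 13 14 15 16 17 18 19 20
g(k):  0  0  1  1  2  2  3  0  0  1  1  2  2  3  0  0  1  1  2  2  3
So g(20) = 3.

3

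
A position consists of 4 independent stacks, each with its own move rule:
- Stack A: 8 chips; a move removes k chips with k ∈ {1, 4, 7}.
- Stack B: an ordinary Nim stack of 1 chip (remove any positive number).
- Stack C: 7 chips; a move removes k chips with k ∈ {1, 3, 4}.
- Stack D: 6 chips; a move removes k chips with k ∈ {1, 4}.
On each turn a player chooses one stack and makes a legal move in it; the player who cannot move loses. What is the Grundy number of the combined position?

0

For stack A, compute g(0), g(1), … with moves {1, 4, 7}:
k:     0  1  2  3  4  5  6  7  8
g(k):  0  1  0  1  2  0  1  2  0
So g(8) = 0.
Stack B is a plain Nim stack of size 1, so its Grundy value is 1.
For stack C, compute g(0), g(1), … with moves {1, 3, 4}:
g(0) = mex{} = 0
g(1) = mex{0} = 1
g(2) = mex{1} = 0
g(3) = mex{0} = 1
g(4) = mex{0,1} = 2
g(5) = mex{0,1,2} = 3
g(6) = mex{0,1,3} = 2
g(7) = mex{1,2} = 0
So g(7) = 0.
For stack D, compute g(0), g(1), … with moves {1, 4}:
k:     0  1  2  3  4  5  6
g(k):  0  1  0  1  2  0  1
So g(6) = 1.
The value of a disjunctive sum is the nim-sum of the parts.
Combined value = 0 ⊕ 1 ⊕ 0 ⊕ 1 = 0.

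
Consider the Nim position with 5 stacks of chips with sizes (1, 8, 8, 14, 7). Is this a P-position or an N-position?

Nim-sum: 1 ^ 8 ^ 8 ^ 14 ^ 7 = 8.
The nim-sum is 8 ≠ 0, so this is an N-position: the player to move can win.

N-position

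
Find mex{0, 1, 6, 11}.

The values 0, 1 are all present; 2 is the first non-negative integer missing from the set.

2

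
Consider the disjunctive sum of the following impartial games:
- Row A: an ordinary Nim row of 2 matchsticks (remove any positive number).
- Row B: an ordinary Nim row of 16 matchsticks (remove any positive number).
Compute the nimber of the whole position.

Row A is a plain Nim row of size 2, so its Grundy value is 2.
Row B is a plain Nim row of size 16, so its Grundy value is 16.
By the Sprague-Grundy theorem, the Grundy value of a sum of independent games is the XOR of the component values.
Combined value = 2 ⊕ 16 = 18.

18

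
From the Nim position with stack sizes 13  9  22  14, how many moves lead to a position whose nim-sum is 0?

1

Compute the nim-sum pairwise:
13 ⊕ 9 = 4
4 ⊕ 22 = 18
18 ⊕ 14 = 28
The overall nim-sum is X = 28. A stack of size p has a winning move iff p XOR X < p (reduce it to p XOR X).
  13: 13 XOR 28 = 17 ≥ 13 — no move.
  9: 9 XOR 28 = 21 ≥ 9 — no move.
  22: 22 XOR 28 = 10 < 22 — winning move (to 10).
  14: 14 XOR 28 = 18 ≥ 14 — no move.
That gives 1 winning move.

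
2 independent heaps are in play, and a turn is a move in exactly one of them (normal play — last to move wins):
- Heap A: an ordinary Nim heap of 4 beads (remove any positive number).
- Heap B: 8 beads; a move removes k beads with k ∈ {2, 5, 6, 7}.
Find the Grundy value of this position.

Heap A is a plain Nim heap of size 4, so its Grundy value is 4.
Grundy values for heap B (subtraction set {2, 5, 6, 7}):
g(0) = mex{} = 0
g(1) = mex{} = 0
g(2) = mex{0} = 1
g(3) = mex{0} = 1
g(4) = mex{1} = 0
g(5) = mex{0,1} = 2
g(6) = mex{0} = 1
g(7) = mex{0,1,2} = 3
g(8) = mex{0,1} = 2
So g(8) = 2.
By the Sprague-Grundy theorem, the Grundy value of a sum of independent games is the XOR of the component values.
Combined value = 4 ⊕ 2 = 6.

6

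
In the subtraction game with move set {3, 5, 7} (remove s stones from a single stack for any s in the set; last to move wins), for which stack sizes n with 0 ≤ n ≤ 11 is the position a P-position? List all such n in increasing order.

Compute g(0), g(1), … for moves {3, 5, 7}:
g(0) = mex{} = 0
g(1) = mex{} = 0
g(2) = mex{} = 0
g(3) = mex{0} = 1
g(4) = mex{0} = 1
g(5) = mex{0} = 1
g(6) = mex{0,1} = 2
g(7) = mex{0,1} = 2
g(8) = mex{0,1} = 2
g(9) = mex{0,1,2} = 3
g(10) = mex{1,2} = 0
g(11) = mex{1,2} = 0
The P-positions (g = 0) in 0..11 are 0, 1, 2, 10, 11.

0, 1, 2, 10, 11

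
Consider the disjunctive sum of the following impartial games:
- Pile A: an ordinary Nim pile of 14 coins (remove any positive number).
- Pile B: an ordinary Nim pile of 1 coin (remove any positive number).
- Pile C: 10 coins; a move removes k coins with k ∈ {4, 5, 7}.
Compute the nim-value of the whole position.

Pile A is a plain Nim pile of size 14, so its Grundy value is 14.
Pile B is a plain Nim pile of size 1, so its Grundy value is 1.
Build the Grundy sequence for pile C with g(k) = mex{g(k−s) : s ∈ {4, 5, 7}, s ≤ k}:
k:     0  1  2  3  4  5  6  7  8  9 10
g(k):  0  0  0  0  1  1  1  1  2  2  2
So g(10) = 2.
By the Sprague-Grundy theorem, the Grundy value of a sum of independent games is the XOR of the component values.
Combined value = 14 XOR 1 XOR 2 = 13.

13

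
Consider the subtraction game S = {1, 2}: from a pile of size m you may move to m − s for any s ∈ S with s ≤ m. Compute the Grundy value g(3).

0

Compute g(0), g(1), … for moves {1, 2}:
g(0) = mex{} = 0
g(1) = mex{0} = 1
g(2) = mex{0,1} = 2
g(3) = mex{1,2} = 0
So g(3) = 0.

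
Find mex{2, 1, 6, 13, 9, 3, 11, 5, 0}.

4

The values 0, 1, 2, 3 are all present; 4 is the first non-negative integer missing from the set.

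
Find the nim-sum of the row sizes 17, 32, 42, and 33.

58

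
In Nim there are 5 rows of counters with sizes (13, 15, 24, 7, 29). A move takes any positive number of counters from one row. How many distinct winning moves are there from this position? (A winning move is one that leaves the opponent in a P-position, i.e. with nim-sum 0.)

Compute the nim-sum pairwise:
13 ⊕ 15 = 2
2 ⊕ 24 = 26
26 ⊕ 7 = 29
29 ⊕ 29 = 0
The nim-sum is already 0, so every move leaves a nonzero nim-sum — there are no winning moves.

0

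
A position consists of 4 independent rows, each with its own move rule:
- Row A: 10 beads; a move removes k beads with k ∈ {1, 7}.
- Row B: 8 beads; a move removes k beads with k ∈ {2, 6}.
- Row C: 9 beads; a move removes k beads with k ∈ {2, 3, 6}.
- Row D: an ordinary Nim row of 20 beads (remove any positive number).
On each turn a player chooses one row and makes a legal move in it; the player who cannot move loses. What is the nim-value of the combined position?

20

For row A, compute g(0), g(1), … with moves {1, 7}:
k:     0  1  2  3  4  5  6  7  8  9 10
g(k):  0  1  0  1  0  1  0  1  0  1  0
So g(10) = 0.
Build the Grundy sequence for row B with g(k) = mex{g(k−s) : s ∈ {2, 6}, s ≤ k}:
k:     0  1  2  3  4  5  6  7  8
g(k):  0  0  1  1  0  0  1  1  0
So g(8) = 0.
For row C, compute g(0), g(1), … with moves {2, 3, 6}:
g(0) = mex{} = 0
g(1) = mex{} = 0
g(2) = mex{0} = 1
g(3) = mex{0} = 1
g(4) = mex{0,1} = 2
g(5) = mex{1} = 0
g(6) = mex{0,1,2} = 3
g(7) = mex{0,2} = 1
g(8) = mex{0,1,3} = 2
g(9) = mex{1,3} = 0
So g(9) = 0.
Row D is a plain Nim row of size 20, so its Grundy value is 20.
The value of a disjunctive sum is the nim-sum of the parts.
Combined value = 0 XOR 0 XOR 0 XOR 20 = 20.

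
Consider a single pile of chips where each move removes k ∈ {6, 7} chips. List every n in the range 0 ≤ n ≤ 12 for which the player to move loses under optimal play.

0, 1, 2, 3, 4, 5

Build the Grundy sequence with g(k) = mex{g(k−s) : s ∈ {6, 7}, s ≤ k}:
k:     0  1  2  3  4  5  6  7  8  9 10 11 12
g(k):  0  0  0  0  0  0  1  1  1  1  1  1  2
The P-positions (g = 0) in 0..12 are 0, 1, 2, 3, 4, 5.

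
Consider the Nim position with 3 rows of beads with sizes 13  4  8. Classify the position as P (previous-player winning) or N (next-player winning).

N-position

Nim-sum: 13 ⊕ 4 ⊕ 8 = 1.
The nim-sum is 1 ≠ 0, so this is an N-position: the player to move can win.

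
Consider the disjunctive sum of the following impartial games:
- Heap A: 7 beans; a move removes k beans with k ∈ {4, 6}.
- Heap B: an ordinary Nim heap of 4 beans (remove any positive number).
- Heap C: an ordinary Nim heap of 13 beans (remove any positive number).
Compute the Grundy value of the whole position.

8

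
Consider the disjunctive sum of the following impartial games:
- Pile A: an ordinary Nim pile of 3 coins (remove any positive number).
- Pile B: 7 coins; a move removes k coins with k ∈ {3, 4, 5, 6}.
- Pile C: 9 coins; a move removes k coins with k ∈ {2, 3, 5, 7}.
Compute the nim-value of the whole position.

Pile A is a plain Nim pile of size 3, so its Grundy value is 3.
Build the Grundy sequence for pile B with g(k) = mex{g(k−s) : s ∈ {3, 4, 5, 6}, s ≤ k}:
k:     0  1  2  3  4  5  6  7
g(k):  0  0  0  1  1  1  2  2
So g(7) = 2.
For pile C, compute g(0), g(1), … with moves {2, 3, 5, 7}:
k:     0  1  2  3  4  5  6  7  8  9
g(k):  0  0  1  1  2  2  3  3  4  0
So g(9) = 0.
By the Sprague-Grundy theorem, the Grundy value of a sum of independent games is the XOR of the component values.
Combined value = 3 XOR 2 XOR 0 = 1.

1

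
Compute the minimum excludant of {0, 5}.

1

0 is in the set but 1 is not, so the mex is 1.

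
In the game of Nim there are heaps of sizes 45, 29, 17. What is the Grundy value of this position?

33

Write each in binary and XOR column by column:
  101101  (45)
  011101  (29)
  010001  (17)
  ------
  100001  (33)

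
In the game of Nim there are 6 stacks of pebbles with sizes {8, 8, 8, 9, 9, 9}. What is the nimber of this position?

1

Nim-sum: 8 XOR 8 XOR 8 XOR 9 XOR 9 XOR 9 = 1.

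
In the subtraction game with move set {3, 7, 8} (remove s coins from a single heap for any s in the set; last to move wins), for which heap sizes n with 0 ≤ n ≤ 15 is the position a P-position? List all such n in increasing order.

0, 1, 2, 6, 11, 12

Compute g(0), g(1), … for moves {3, 7, 8}:
k:     0  1  2  3  4  5  6  7  8  9 10 11 12 13 14 15
g(k):  0  0  0  1  1  1  0  2  2  1  3  0  0  2  1  1
The P-positions (g = 0) in 0..15 are 0, 1, 2, 6, 11, 12.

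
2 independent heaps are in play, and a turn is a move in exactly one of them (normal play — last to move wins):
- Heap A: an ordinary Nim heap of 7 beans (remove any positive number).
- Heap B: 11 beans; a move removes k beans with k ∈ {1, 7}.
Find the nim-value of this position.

Heap A is a plain Nim heap of size 7, so its Grundy value is 7.
For heap B, compute g(0), g(1), … with moves {1, 7}:
g(0) = mex{} = 0
g(1) = mex{0} = 1
g(2) = mex{1} = 0
g(3) = mex{0} = 1
g(4) = mex{1} = 0
g(5) = mex{0} = 1
g(6) = mex{1} = 0
g(7) = mex{0} = 1
g(8) = mex{1} = 0
g(9) = mex{0} = 1
g(10) = mex{1} = 0
g(11) = mex{0} = 1
So g(11) = 1.
By the Sprague-Grundy theorem, the Grundy value of a sum of independent games is the XOR of the component values.
Combined value = 7 ⊕ 1 = 6.

6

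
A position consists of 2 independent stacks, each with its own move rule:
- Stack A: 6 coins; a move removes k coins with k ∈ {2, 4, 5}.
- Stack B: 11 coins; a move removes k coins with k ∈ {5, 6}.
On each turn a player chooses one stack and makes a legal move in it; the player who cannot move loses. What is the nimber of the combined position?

For stack A, compute g(0), g(1), … with moves {2, 4, 5}:
k:     0  1  2  3  4  5  6
g(k):  0  0  1  1  2  2  3
So g(6) = 3.
For stack B, compute g(0), g(1), … with moves {5, 6}:
k:     0  1  2  3  4  5  6  7  8  9 10 11
g(k):  0  0  0  0  0  1  1  1  1  1  2  0
So g(11) = 0.
The value of a disjunctive sum is the nim-sum of the parts.
Combined value = 3 XOR 0 = 3.

3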